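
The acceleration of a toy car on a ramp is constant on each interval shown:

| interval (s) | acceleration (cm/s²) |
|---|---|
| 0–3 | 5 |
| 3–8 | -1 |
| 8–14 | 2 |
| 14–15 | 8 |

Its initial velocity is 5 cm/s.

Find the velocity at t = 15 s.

35 cm/s

Δv equals the area under the a-t graph; then v = v₀ + Δv.
0–3 s: 5 × 3 = 15 cm/s
3–8 s: -1 × 5 = -5 cm/s
8–14 s: 2 × 6 = 12 cm/s
14–15 s: 8 × 1 = 8 cm/s
Δv = 30 cm/s, so v(15) = 5 + (30) = 35 cm/s.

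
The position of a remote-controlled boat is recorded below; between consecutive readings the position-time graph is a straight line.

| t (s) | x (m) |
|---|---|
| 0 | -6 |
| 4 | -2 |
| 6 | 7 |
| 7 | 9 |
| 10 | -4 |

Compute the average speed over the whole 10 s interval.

Average speed = (total path length)/(elapsed time); on a piecewise-linear x-t graph the path length is Σ|Δx|.
0–4 s: |Δx| = |-2 − -6| = 4 m
4–6 s: |Δx| = |7 − -2| = 9 m
6–7 s: |Δx| = |9 − 7| = 2 m
7–10 s: |Δx| = |-4 − 9| = 13 m
Total path = 28 m; average speed = 28/10 = 2.8 m/s.

2.8 m/s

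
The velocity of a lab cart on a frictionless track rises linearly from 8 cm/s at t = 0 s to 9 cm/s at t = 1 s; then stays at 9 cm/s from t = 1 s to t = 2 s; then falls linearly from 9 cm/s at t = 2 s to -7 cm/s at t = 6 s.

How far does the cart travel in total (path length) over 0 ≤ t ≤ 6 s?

Total distance travelled is ∫|v| dt — sum the magnitudes of each area piece.
0–1 s: |½(8 + 9)(1)| = 8.5 cm
1–2 s: |9| × 1 = 9 cm
2–6 s: v = 0 at t = 4.25 s; triangle areas 10.125 + 6.125 = 16.25 cm
Total distance = 33.75 cm

33.75 cm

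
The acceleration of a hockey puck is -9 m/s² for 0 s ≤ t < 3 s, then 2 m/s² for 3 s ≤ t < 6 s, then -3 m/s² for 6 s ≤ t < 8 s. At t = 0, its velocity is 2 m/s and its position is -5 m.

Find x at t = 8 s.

On each constant-a segment, Δv = aΔt and Δx = v₀Δt + ½aΔt²; chain segment to segment.
0–3 s: v starts 2 m/s; Δx = 2·3 + ½·-9·3² = -34.5 m; v ends -25 m/s.
3–6 s: v starts -25 m/s; Δx = -25·3 + ½·2·3² = -66 m; v ends -19 m/s.
6–8 s: v starts -19 m/s; Δx = -19·2 + ½·-3·2² = -44 m; v ends -25 m/s.
x(8) = -5 + Σ Δx = -149.5 m.

-149.5 m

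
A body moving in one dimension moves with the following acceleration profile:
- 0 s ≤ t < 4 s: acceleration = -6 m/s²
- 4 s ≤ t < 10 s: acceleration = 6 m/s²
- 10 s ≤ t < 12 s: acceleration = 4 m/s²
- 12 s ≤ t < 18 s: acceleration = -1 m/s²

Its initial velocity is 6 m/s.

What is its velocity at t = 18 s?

20 m/s

Δv equals the area under the a-t graph; then v = v₀ + Δv.
0–4 s: -6 × 4 = -24 m/s
4–10 s: 6 × 6 = 36 m/s
10–12 s: 4 × 2 = 8 m/s
12–18 s: -1 × 6 = -6 m/s
Δv = 14 m/s, so v(18) = 6 + (14) = 20 m/s.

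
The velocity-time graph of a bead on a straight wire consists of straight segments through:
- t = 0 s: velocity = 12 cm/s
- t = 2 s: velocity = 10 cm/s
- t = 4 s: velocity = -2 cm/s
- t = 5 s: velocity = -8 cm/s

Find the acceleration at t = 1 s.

-1 cm/s²

Acceleration is the slope of the v-t graph on 0–2 s: (10 − 12)/(2 − 0) = -1 cm/s².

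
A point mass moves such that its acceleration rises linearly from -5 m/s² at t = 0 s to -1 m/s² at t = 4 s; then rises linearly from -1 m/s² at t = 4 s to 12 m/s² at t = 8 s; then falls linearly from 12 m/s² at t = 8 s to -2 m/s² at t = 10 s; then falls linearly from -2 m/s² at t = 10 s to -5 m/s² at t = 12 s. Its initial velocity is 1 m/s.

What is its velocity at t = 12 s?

Δv equals the area under the a-t graph; then v = v₀ + Δv.
0–4 s: ½(-5 + -1)(4) = -12 m/s
4–8 s: ½(-1 + 12)(4) = 22 m/s
8–10 s: ½(12 + -2)(2) = 10 m/s
10–12 s: ½(-2 + -5)(2) = -7 m/s
Δv = 13 m/s, so v(12) = 1 + (13) = 14 m/s.

14 m/s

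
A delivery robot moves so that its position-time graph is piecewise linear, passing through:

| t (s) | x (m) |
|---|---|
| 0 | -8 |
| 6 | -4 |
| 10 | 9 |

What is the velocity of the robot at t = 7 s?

3.25 m/s

Velocity is the slope of the x-t graph on 6–10 s: (9 − -4)/(10 − 6) = 3.25 m/s.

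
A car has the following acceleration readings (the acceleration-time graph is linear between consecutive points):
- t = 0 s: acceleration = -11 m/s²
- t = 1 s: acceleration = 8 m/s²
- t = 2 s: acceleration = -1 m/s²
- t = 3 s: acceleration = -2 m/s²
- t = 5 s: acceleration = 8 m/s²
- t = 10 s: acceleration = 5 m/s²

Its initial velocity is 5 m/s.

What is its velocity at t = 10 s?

Δv equals the area under the a-t graph; then v = v₀ + Δv.
0–1 s: ½(-11 + 8)(1) = -1.5 m/s
1–2 s: ½(8 + -1)(1) = 3.5 m/s
2–3 s: ½(-1 + -2)(1) = -1.5 m/s
3–5 s: ½(-2 + 8)(2) = 6 m/s
5–10 s: ½(8 + 5)(5) = 32.5 m/s
Δv = 39 m/s, so v(10) = 5 + (39) = 44 m/s.

44 m/s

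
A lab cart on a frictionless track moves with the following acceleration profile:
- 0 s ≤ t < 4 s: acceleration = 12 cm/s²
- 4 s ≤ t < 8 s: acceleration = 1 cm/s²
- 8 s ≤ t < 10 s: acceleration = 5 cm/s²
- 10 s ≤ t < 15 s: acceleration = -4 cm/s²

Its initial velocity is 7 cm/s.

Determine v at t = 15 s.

49 cm/s

Δv equals the area under the a-t graph; then v = v₀ + Δv.
0–4 s: 12 × 4 = 48 cm/s
4–8 s: 1 × 4 = 4 cm/s
8–10 s: 5 × 2 = 10 cm/s
10–15 s: -4 × 5 = -20 cm/s
Δv = 42 cm/s, so v(15) = 7 + (42) = 49 cm/s.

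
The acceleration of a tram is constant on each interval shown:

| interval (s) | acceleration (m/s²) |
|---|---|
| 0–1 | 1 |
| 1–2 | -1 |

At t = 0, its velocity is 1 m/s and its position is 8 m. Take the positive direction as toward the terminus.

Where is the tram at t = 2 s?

On each constant-a segment, Δv = aΔt and Δx = v₀Δt + ½aΔt²; chain segment to segment.
0–1 s: v starts 1 m/s; Δx = 1·1 + ½·1·1² = 1.5 m; v ends 2 m/s.
1–2 s: v starts 2 m/s; Δx = 2·1 + ½·-1·1² = 1.5 m; v ends 1 m/s.
x(2) = 8 + Σ Δx = 11 m.

11 m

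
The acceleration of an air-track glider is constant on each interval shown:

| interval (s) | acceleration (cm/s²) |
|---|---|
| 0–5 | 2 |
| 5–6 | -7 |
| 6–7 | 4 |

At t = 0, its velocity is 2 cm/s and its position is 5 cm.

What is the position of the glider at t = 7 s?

55.5 cm

On each constant-a segment, Δv = aΔt and Δx = v₀Δt + ½aΔt²; chain segment to segment.
0–5 s: v starts 2 cm/s; Δx = 2·5 + ½·2·5² = 35 cm; v ends 12 cm/s.
5–6 s: v starts 12 cm/s; Δx = 12·1 + ½·-7·1² = 8.5 cm; v ends 5 cm/s.
6–7 s: v starts 5 cm/s; Δx = 5·1 + ½·4·1² = 7 cm; v ends 9 cm/s.
x(7) = 5 + Σ Δx = 55.5 cm.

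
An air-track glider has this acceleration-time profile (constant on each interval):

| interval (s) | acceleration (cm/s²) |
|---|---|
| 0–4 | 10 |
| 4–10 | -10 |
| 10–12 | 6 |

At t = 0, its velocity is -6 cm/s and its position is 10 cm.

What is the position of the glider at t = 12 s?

50 cm

On each constant-a segment, Δv = aΔt and Δx = v₀Δt + ½aΔt²; chain segment to segment.
0–4 s: v starts -6 cm/s; Δx = -6·4 + ½·10·4² = 56 cm; v ends 34 cm/s.
4–10 s: v starts 34 cm/s; Δx = 34·6 + ½·-10·6² = 24 cm; v ends -26 cm/s.
10–12 s: v starts -26 cm/s; Δx = -26·2 + ½·6·2² = -40 cm; v ends -14 cm/s.
x(12) = 10 + Σ Δx = 50 cm.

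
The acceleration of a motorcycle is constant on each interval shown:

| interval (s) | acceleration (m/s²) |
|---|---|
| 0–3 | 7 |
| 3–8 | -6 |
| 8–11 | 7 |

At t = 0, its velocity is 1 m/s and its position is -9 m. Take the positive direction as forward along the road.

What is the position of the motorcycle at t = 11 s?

68 m

On each constant-a segment, Δv = aΔt and Δx = v₀Δt + ½aΔt²; chain segment to segment.
0–3 s: v starts 1 m/s; Δx = 1·3 + ½·7·3² = 34.5 m; v ends 22 m/s.
3–8 s: v starts 22 m/s; Δx = 22·5 + ½·-6·5² = 35 m; v ends -8 m/s.
8–11 s: v starts -8 m/s; Δx = -8·3 + ½·7·3² = 7.5 m; v ends 13 m/s.
x(11) = -9 + Σ Δx = 68 m.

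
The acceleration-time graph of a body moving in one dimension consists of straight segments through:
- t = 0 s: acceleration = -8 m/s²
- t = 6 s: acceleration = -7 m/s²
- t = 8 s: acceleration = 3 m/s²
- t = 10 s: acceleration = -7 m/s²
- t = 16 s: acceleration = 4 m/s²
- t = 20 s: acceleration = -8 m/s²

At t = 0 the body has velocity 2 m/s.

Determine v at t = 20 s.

-68 m/s

Δv equals the area under the a-t graph; then v = v₀ + Δv.
0–6 s: ½(-8 + -7)(6) = -45 m/s
6–8 s: ½(-7 + 3)(2) = -4 m/s
8–10 s: ½(3 + -7)(2) = -4 m/s
10–16 s: ½(-7 + 4)(6) = -9 m/s
16–20 s: ½(4 + -8)(4) = -8 m/s
Δv = -70 m/s, so v(20) = 2 + (-70) = -68 m/s.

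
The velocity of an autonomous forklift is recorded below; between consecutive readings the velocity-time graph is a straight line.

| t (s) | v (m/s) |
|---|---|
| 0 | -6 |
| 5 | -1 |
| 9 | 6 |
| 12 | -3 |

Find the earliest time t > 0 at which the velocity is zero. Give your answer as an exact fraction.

t = 39/7 s

v changes sign on 5–9 s (from -1 to 6); the graph is linear there, so v = 0 at t = 5 + (1)·(9 − 5)/(6 − -1) = 39/7 s.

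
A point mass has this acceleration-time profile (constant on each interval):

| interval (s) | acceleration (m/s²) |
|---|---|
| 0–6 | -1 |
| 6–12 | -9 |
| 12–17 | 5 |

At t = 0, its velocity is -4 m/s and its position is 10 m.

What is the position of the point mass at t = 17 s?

On each constant-a segment, Δv = aΔt and Δx = v₀Δt + ½aΔt²; chain segment to segment.
0–6 s: v starts -4 m/s; Δx = -4·6 + ½·-1·6² = -42 m; v ends -10 m/s.
6–12 s: v starts -10 m/s; Δx = -10·6 + ½·-9·6² = -222 m; v ends -64 m/s.
12–17 s: v starts -64 m/s; Δx = -64·5 + ½·5·5² = -257.5 m; v ends -39 m/s.
x(17) = 10 + Σ Δx = -511.5 m.

-511.5 m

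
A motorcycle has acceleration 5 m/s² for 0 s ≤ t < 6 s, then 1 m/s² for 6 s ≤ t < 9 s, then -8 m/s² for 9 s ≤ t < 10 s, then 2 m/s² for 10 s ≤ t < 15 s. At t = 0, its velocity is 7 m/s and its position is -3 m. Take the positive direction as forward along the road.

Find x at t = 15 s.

465.5 m

On each constant-a segment, Δv = aΔt and Δx = v₀Δt + ½aΔt²; chain segment to segment.
0–6 s: v starts 7 m/s; Δx = 7·6 + ½·5·6² = 132 m; v ends 37 m/s.
6–9 s: v starts 37 m/s; Δx = 37·3 + ½·1·3² = 115.5 m; v ends 40 m/s.
9–10 s: v starts 40 m/s; Δx = 40·1 + ½·-8·1² = 36 m; v ends 32 m/s.
10–15 s: v starts 32 m/s; Δx = 32·5 + ½·2·5² = 185 m; v ends 42 m/s.
x(15) = -3 + Σ Δx = 465.5 m.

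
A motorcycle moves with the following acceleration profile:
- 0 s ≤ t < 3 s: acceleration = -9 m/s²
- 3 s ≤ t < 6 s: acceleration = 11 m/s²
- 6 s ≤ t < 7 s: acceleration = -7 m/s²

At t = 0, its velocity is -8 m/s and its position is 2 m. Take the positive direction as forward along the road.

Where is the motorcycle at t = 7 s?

-123.5 m

On each constant-a segment, Δv = aΔt and Δx = v₀Δt + ½aΔt²; chain segment to segment.
0–3 s: v starts -8 m/s; Δx = -8·3 + ½·-9·3² = -64.5 m; v ends -35 m/s.
3–6 s: v starts -35 m/s; Δx = -35·3 + ½·11·3² = -55.5 m; v ends -2 m/s.
6–7 s: v starts -2 m/s; Δx = -2·1 + ½·-7·1² = -5.5 m; v ends -9 m/s.
x(7) = 2 + Σ Δx = -123.5 m.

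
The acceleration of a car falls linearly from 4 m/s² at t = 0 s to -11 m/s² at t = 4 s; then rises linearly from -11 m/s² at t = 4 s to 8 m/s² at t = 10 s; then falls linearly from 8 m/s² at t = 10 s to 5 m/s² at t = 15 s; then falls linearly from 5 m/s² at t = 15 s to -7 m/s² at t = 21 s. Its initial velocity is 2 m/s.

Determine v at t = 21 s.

Δv equals the area under the a-t graph; then v = v₀ + Δv.
0–4 s: ½(4 + -11)(4) = -14 m/s
4–10 s: ½(-11 + 8)(6) = -9 m/s
10–15 s: ½(8 + 5)(5) = 32.5 m/s
15–21 s: ½(5 + -7)(6) = -6 m/s
Δv = 3.5 m/s, so v(21) = 2 + (3.5) = 5.5 m/s.

5.5 m/s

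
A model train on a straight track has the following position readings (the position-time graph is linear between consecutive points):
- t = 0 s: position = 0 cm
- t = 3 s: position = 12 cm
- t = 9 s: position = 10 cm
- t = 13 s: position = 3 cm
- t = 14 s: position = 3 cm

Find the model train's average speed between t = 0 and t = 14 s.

1.5 cm/s

Average speed = (total path length)/(elapsed time); on a piecewise-linear x-t graph the path length is Σ|Δx|.
0–3 s: |Δx| = |12 − 0| = 12 cm
3–9 s: |Δx| = |10 − 12| = 2 cm
9–13 s: |Δx| = |3 − 10| = 7 cm
13–14 s: |Δx| = |3 − 3| = 0 cm
Total path = 21 cm; average speed = 21/14 = 1.5 cm/s.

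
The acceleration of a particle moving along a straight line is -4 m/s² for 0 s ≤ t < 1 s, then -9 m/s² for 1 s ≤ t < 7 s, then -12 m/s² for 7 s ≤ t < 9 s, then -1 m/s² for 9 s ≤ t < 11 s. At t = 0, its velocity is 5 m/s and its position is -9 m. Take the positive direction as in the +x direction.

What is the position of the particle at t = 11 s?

-448 m

On each constant-a segment, Δv = aΔt and Δx = v₀Δt + ½aΔt²; chain segment to segment.
0–1 s: v starts 5 m/s; Δx = 5·1 + ½·-4·1² = 3 m; v ends 1 m/s.
1–7 s: v starts 1 m/s; Δx = 1·6 + ½·-9·6² = -156 m; v ends -53 m/s.
7–9 s: v starts -53 m/s; Δx = -53·2 + ½·-12·2² = -130 m; v ends -77 m/s.
9–11 s: v starts -77 m/s; Δx = -77·2 + ½·-1·2² = -156 m; v ends -79 m/s.
x(11) = -9 + Σ Δx = -448 m.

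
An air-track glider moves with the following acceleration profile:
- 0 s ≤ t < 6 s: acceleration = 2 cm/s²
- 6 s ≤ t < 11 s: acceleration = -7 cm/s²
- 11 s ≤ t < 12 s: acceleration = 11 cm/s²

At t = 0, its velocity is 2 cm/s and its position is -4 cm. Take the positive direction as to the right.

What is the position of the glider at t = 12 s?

On each constant-a segment, Δv = aΔt and Δx = v₀Δt + ½aΔt²; chain segment to segment.
0–6 s: v starts 2 cm/s; Δx = 2·6 + ½·2·6² = 48 cm; v ends 14 cm/s.
6–11 s: v starts 14 cm/s; Δx = 14·5 + ½·-7·5² = -17.5 cm; v ends -21 cm/s.
11–12 s: v starts -21 cm/s; Δx = -21·1 + ½·11·1² = -15.5 cm; v ends -10 cm/s.
x(12) = -4 + Σ Δx = 11 cm.

11 cm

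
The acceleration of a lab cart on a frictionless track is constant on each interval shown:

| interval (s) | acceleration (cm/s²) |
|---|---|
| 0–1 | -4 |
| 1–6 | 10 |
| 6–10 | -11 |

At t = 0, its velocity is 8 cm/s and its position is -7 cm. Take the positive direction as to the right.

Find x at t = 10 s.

On each constant-a segment, Δv = aΔt and Δx = v₀Δt + ½aΔt²; chain segment to segment.
0–1 s: v starts 8 cm/s; Δx = 8·1 + ½·-4·1² = 6 cm; v ends 4 cm/s.
1–6 s: v starts 4 cm/s; Δx = 4·5 + ½·10·5² = 145 cm; v ends 54 cm/s.
6–10 s: v starts 54 cm/s; Δx = 54·4 + ½·-11·4² = 128 cm; v ends 10 cm/s.
x(10) = -7 + Σ Δx = 272 cm.

272 cm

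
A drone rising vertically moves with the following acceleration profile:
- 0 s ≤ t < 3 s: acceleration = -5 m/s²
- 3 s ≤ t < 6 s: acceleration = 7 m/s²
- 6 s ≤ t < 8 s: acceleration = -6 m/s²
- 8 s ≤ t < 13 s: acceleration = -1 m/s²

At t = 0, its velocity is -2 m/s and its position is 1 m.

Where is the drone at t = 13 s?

On each constant-a segment, Δv = aΔt and Δx = v₀Δt + ½aΔt²; chain segment to segment.
0–3 s: v starts -2 m/s; Δx = -2·3 + ½·-5·3² = -28.5 m; v ends -17 m/s.
3–6 s: v starts -17 m/s; Δx = -17·3 + ½·7·3² = -19.5 m; v ends 4 m/s.
6–8 s: v starts 4 m/s; Δx = 4·2 + ½·-6·2² = -4 m; v ends -8 m/s.
8–13 s: v starts -8 m/s; Δx = -8·5 + ½·-1·5² = -52.5 m; v ends -13 m/s.
x(13) = 1 + Σ Δx = -103.5 m.

-103.5 m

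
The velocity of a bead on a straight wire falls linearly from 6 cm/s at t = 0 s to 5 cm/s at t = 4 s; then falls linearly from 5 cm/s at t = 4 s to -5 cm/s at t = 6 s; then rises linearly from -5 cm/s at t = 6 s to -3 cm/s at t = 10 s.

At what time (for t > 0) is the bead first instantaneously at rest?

t = 5 s

v changes sign on 4–6 s (from 5 to -5); the graph is linear there, so v = 0 at t = 4 + (-5)·(6 − 4)/(-5 − 5) = 5 s.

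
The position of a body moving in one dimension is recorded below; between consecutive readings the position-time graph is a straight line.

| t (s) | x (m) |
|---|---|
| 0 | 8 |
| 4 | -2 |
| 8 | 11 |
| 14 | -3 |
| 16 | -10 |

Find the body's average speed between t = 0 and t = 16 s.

Average speed = (total path length)/(elapsed time); on a piecewise-linear x-t graph the path length is Σ|Δx|.
0–4 s: |Δx| = |-2 − 8| = 10 m
4–8 s: |Δx| = |11 − -2| = 13 m
8–14 s: |Δx| = |-3 − 11| = 14 m
14–16 s: |Δx| = |-10 − -3| = 7 m
Total path = 44 m; average speed = 44/16 = 2.75 m/s.

2.75 m/s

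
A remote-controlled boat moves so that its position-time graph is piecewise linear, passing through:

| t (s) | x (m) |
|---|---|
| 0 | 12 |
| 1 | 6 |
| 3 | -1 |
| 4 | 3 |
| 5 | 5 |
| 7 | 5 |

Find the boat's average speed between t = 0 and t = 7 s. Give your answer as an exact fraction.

Average speed = (total path length)/(elapsed time); on a piecewise-linear x-t graph the path length is Σ|Δx|.
0–1 s: |Δx| = |6 − 12| = 6 m
1–3 s: |Δx| = |-1 − 6| = 7 m
3–4 s: |Δx| = |3 − -1| = 4 m
4–5 s: |Δx| = |5 − 3| = 2 m
5–7 s: |Δx| = |5 − 5| = 0 m
Total path = 19 m; average speed = 19/7 = 19/7 m/s.

19/7 m/s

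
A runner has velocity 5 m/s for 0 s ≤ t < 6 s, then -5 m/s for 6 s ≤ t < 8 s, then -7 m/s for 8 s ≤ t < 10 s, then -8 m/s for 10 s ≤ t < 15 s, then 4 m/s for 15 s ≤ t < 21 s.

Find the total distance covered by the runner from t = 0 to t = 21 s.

118 m

Distance (not displacement) is the total path length: add the absolute areas under v-t.
0–6 s: |5| × 6 = 30 m
6–8 s: |-5| × 2 = 10 m
8–10 s: |-7| × 2 = 14 m
10–15 s: |-8| × 5 = 40 m
15–21 s: |4| × 6 = 24 m
Total distance = 118 m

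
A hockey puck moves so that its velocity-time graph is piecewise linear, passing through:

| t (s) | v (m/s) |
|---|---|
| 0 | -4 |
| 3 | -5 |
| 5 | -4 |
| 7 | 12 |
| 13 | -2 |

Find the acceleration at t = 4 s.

0.5 m/s²

Acceleration is the slope of the v-t graph on 3–5 s: (-4 − -5)/(5 − 3) = 0.5 m/s².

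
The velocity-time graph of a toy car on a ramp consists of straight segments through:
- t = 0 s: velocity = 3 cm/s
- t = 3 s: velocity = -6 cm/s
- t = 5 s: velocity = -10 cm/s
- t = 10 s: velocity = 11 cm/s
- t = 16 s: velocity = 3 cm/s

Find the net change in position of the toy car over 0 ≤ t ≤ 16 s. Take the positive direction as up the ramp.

Net displacement equals the area under the velocity-time graph (areas below the axis count negative).
0–3 s: ½(3 + -6)(3) = -4.5 cm
3–5 s: ½(-6 + -10)(2) = -16 cm
5–10 s: ½(-10 + 11)(5) = 2.5 cm
10–16 s: ½(11 + 3)(6) = 42 cm
Net displacement = 24 cm

24 cm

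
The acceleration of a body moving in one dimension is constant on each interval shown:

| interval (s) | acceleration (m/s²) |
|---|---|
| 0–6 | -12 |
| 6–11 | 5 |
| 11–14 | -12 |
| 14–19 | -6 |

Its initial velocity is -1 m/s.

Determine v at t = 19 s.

-114 m/s

Δv equals the area under the a-t graph; then v = v₀ + Δv.
0–6 s: -12 × 6 = -72 m/s
6–11 s: 5 × 5 = 25 m/s
11–14 s: -12 × 3 = -36 m/s
14–19 s: -6 × 5 = -30 m/s
Δv = -113 m/s, so v(19) = -1 + (-113) = -114 m/s.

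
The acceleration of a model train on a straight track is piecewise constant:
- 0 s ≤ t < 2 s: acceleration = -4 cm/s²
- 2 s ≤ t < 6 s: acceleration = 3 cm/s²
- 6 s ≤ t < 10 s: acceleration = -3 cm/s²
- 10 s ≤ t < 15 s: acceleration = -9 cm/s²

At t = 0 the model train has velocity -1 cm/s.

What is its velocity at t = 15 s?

-54 cm/s

Δv equals the area under the a-t graph; then v = v₀ + Δv.
0–2 s: -4 × 2 = -8 cm/s
2–6 s: 3 × 4 = 12 cm/s
6–10 s: -3 × 4 = -12 cm/s
10–15 s: -9 × 5 = -45 cm/s
Δv = -53 cm/s, so v(15) = -1 + (-53) = -54 cm/s.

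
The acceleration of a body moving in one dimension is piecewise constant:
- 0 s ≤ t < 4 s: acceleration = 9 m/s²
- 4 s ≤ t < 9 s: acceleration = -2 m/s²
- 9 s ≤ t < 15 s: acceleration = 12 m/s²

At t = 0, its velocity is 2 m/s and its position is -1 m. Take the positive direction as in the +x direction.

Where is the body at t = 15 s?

628 m

On each constant-a segment, Δv = aΔt and Δx = v₀Δt + ½aΔt²; chain segment to segment.
0–4 s: v starts 2 m/s; Δx = 2·4 + ½·9·4² = 80 m; v ends 38 m/s.
4–9 s: v starts 38 m/s; Δx = 38·5 + ½·-2·5² = 165 m; v ends 28 m/s.
9–15 s: v starts 28 m/s; Δx = 28·6 + ½·12·6² = 384 m; v ends 100 m/s.
x(15) = -1 + Σ Δx = 628 m.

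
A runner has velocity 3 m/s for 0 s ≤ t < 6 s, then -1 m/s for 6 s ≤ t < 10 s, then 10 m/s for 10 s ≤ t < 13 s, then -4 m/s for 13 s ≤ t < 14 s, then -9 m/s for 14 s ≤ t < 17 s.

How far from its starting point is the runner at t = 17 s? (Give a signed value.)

Net displacement equals the area under the velocity-time graph (areas below the axis count negative).
0–6 s: 3 × 6 = 18 m
6–10 s: -1 × 4 = -4 m
10–13 s: 10 × 3 = 30 m
13–14 s: -4 × 1 = -4 m
14–17 s: -9 × 3 = -27 m
Net displacement = 13 m

13 m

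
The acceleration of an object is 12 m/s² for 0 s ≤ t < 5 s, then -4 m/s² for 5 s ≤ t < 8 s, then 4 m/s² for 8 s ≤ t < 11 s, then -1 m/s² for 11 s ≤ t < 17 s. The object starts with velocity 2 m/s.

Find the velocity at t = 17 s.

56 m/s

Δv equals the area under the a-t graph; then v = v₀ + Δv.
0–5 s: 12 × 5 = 60 m/s
5–8 s: -4 × 3 = -12 m/s
8–11 s: 4 × 3 = 12 m/s
11–17 s: -1 × 6 = -6 m/s
Δv = 54 m/s, so v(17) = 2 + (54) = 56 m/s.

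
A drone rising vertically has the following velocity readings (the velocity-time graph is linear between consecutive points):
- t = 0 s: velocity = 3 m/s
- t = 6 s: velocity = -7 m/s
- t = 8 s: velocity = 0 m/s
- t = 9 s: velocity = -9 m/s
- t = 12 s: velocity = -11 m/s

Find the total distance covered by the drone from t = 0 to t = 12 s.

Distance (not displacement) is the total path length: add the absolute areas under v-t.
0–6 s: v = 0 at t = 1.8 s; triangle areas 2.7 + 14.7 = 17.4 m
6–8 s: |½(-7 + 0)(2)| = 7 m
8–9 s: |½(0 + -9)(1)| = 4.5 m
9–12 s: |½(-9 + -11)(3)| = 30 m
Total distance = 58.9 m

58.9 m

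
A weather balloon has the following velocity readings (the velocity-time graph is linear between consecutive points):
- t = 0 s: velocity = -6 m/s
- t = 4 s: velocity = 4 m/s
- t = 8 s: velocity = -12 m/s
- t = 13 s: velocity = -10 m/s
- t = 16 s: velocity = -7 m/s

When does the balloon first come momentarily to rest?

v changes sign on 0–4 s (from -6 to 4); the graph is linear there, so v = 0 at t = 0 + (6)·(4 − 0)/(4 − -6) = 2.4 s.

t = 2.4 s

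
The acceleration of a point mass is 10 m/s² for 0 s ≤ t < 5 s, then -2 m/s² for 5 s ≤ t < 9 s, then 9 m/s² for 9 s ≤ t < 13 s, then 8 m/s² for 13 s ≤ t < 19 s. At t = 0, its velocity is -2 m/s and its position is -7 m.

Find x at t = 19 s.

1116 m

On each constant-a segment, Δv = aΔt and Δx = v₀Δt + ½aΔt²; chain segment to segment.
0–5 s: v starts -2 m/s; Δx = -2·5 + ½·10·5² = 115 m; v ends 48 m/s.
5–9 s: v starts 48 m/s; Δx = 48·4 + ½·-2·4² = 176 m; v ends 40 m/s.
9–13 s: v starts 40 m/s; Δx = 40·4 + ½·9·4² = 232 m; v ends 76 m/s.
13–19 s: v starts 76 m/s; Δx = 76·6 + ½·8·6² = 600 m; v ends 124 m/s.
x(19) = -7 + Σ Δx = 1116 m.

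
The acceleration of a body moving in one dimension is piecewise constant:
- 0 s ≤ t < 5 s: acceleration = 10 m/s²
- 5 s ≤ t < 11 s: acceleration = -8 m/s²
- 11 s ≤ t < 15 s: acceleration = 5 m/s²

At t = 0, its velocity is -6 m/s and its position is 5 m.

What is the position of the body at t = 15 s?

On each constant-a segment, Δv = aΔt and Δx = v₀Δt + ½aΔt²; chain segment to segment.
0–5 s: v starts -6 m/s; Δx = -6·5 + ½·10·5² = 95 m; v ends 44 m/s.
5–11 s: v starts 44 m/s; Δx = 44·6 + ½·-8·6² = 120 m; v ends -4 m/s.
11–15 s: v starts -4 m/s; Δx = -4·4 + ½·5·4² = 24 m; v ends 16 m/s.
x(15) = 5 + Σ Δx = 244 m.

244 m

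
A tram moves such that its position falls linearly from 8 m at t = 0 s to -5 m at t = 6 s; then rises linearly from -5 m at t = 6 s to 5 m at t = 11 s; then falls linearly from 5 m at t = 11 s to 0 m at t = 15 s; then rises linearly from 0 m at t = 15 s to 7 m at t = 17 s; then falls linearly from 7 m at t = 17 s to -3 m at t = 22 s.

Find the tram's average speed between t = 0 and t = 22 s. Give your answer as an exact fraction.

45/22 m/s

Average speed = (total path length)/(elapsed time); on a piecewise-linear x-t graph the path length is Σ|Δx|.
0–6 s: |Δx| = |-5 − 8| = 13 m
6–11 s: |Δx| = |5 − -5| = 10 m
11–15 s: |Δx| = |0 − 5| = 5 m
15–17 s: |Δx| = |7 − 0| = 7 m
17–22 s: |Δx| = |-3 − 7| = 10 m
Total path = 45 m; average speed = 45/22 = 45/22 m/s.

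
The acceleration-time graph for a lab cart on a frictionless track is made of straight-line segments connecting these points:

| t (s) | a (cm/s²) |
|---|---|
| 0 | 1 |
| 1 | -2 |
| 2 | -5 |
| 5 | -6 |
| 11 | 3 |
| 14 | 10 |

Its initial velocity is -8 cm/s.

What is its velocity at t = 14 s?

Δv equals the area under the a-t graph; then v = v₀ + Δv.
0–1 s: ½(1 + -2)(1) = -0.5 cm/s
1–2 s: ½(-2 + -5)(1) = -3.5 cm/s
2–5 s: ½(-5 + -6)(3) = -16.5 cm/s
5–11 s: ½(-6 + 3)(6) = -9 cm/s
11–14 s: ½(3 + 10)(3) = 19.5 cm/s
Δv = -10 cm/s, so v(14) = -8 + (-10) = -18 cm/s.

-18 cm/s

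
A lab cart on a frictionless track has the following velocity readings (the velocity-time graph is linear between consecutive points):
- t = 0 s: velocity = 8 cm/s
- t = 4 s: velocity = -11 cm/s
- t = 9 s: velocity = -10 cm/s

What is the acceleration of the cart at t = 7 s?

Acceleration is the slope of the v-t graph on 4–9 s: (-10 − -11)/(9 − 4) = 0.2 cm/s².

0.2 cm/s²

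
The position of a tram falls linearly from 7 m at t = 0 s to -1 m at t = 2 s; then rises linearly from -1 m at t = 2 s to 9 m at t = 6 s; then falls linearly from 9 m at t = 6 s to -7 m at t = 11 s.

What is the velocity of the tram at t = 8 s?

Velocity is the slope of the x-t graph on 6–11 s: (-7 − 9)/(11 − 6) = -3.2 m/s.

-3.2 m/s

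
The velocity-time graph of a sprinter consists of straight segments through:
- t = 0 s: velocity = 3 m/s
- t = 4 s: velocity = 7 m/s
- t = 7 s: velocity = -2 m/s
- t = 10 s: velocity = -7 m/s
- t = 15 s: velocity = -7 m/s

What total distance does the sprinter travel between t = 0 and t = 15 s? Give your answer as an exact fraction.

Distance (not displacement) is the total path length: add the absolute areas under v-t.
0–4 s: |½(3 + 7)(4)| = 20 m
4–7 s: v = 0 at t = 19/3 s; triangle areas 49/6 + 2/3 = 53/6 m
7–10 s: |½(-2 + -7)(3)| = 13.5 m
10–15 s: |-7| × 5 = 35 m
Total distance = 232/3 m

232/3 m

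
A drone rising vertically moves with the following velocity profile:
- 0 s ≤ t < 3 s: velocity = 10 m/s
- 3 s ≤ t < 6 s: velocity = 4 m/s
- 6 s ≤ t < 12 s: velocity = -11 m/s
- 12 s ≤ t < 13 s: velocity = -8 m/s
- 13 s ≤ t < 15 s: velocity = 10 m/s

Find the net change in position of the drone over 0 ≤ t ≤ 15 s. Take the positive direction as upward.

Displacement is the signed area under the v-t curve.
0–3 s: 10 × 3 = 30 m
3–6 s: 4 × 3 = 12 m
6–12 s: -11 × 6 = -66 m
12–13 s: -8 × 1 = -8 m
13–15 s: 10 × 2 = 20 m
Net displacement = -12 m

-12 m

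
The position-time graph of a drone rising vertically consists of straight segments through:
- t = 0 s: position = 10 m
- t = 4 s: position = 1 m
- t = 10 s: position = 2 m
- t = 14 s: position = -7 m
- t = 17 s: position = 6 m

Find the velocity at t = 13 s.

Velocity is the slope of the x-t graph on 10–14 s: (-7 − 2)/(14 − 10) = -2.25 m/s.

-2.25 m/s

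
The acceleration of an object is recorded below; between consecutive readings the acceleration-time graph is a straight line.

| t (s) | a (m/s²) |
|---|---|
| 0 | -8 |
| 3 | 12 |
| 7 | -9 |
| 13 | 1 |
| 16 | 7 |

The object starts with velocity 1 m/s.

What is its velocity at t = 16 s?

Δv equals the area under the a-t graph; then v = v₀ + Δv.
0–3 s: ½(-8 + 12)(3) = 6 m/s
3–7 s: ½(12 + -9)(4) = 6 m/s
7–13 s: ½(-9 + 1)(6) = -24 m/s
13–16 s: ½(1 + 7)(3) = 12 m/s
Δv = 0 m/s, so v(16) = 1 + (0) = 1 m/s.

1 m/s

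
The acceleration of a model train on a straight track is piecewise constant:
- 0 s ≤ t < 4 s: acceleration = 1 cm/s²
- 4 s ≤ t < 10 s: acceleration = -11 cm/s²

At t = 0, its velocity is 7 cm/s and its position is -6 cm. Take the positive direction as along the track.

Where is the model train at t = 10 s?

On each constant-a segment, Δv = aΔt and Δx = v₀Δt + ½aΔt²; chain segment to segment.
0–4 s: v starts 7 cm/s; Δx = 7·4 + ½·1·4² = 36 cm; v ends 11 cm/s.
4–10 s: v starts 11 cm/s; Δx = 11·6 + ½·-11·6² = -132 cm; v ends -55 cm/s.
x(10) = -6 + Σ Δx = -102 cm.

-102 cm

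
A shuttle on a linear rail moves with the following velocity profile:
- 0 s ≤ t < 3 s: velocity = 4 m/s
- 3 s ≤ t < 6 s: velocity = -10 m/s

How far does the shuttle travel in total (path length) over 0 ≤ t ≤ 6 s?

Total distance travelled is ∫|v| dt — sum the magnitudes of each area piece.
0–3 s: |4| × 3 = 12 m
3–6 s: |-10| × 3 = 30 m
Total distance = 42 m

42 m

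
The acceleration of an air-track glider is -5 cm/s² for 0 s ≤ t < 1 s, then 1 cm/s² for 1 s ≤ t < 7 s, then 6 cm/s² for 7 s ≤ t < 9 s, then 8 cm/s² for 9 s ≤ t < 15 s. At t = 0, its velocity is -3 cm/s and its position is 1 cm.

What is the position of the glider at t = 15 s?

177.5 cm

On each constant-a segment, Δv = aΔt and Δx = v₀Δt + ½aΔt²; chain segment to segment.
0–1 s: v starts -3 cm/s; Δx = -3·1 + ½·-5·1² = -5.5 cm; v ends -8 cm/s.
1–7 s: v starts -8 cm/s; Δx = -8·6 + ½·1·6² = -30 cm; v ends -2 cm/s.
7–9 s: v starts -2 cm/s; Δx = -2·2 + ½·6·2² = 8 cm; v ends 10 cm/s.
9–15 s: v starts 10 cm/s; Δx = 10·6 + ½·8·6² = 204 cm; v ends 58 cm/s.
x(15) = 1 + Σ Δx = 177.5 cm.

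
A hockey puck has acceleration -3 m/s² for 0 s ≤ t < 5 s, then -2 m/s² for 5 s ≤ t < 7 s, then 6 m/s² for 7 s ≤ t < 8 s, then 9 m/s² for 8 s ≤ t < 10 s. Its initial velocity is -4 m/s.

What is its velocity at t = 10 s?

1 m/s

Δv equals the area under the a-t graph; then v = v₀ + Δv.
0–5 s: -3 × 5 = -15 m/s
5–7 s: -2 × 2 = -4 m/s
7–8 s: 6 × 1 = 6 m/s
8–10 s: 9 × 2 = 18 m/s
Δv = 5 m/s, so v(10) = -4 + (5) = 1 m/s.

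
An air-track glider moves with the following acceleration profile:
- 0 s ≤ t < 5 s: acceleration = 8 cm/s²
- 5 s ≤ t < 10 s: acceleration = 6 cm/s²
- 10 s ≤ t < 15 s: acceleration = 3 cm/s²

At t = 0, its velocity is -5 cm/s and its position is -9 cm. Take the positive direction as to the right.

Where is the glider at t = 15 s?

On each constant-a segment, Δv = aΔt and Δx = v₀Δt + ½aΔt²; chain segment to segment.
0–5 s: v starts -5 cm/s; Δx = -5·5 + ½·8·5² = 75 cm; v ends 35 cm/s.
5–10 s: v starts 35 cm/s; Δx = 35·5 + ½·6·5² = 250 cm; v ends 65 cm/s.
10–15 s: v starts 65 cm/s; Δx = 65·5 + ½·3·5² = 362.5 cm; v ends 80 cm/s.
x(15) = -9 + Σ Δx = 678.5 cm.

678.5 cm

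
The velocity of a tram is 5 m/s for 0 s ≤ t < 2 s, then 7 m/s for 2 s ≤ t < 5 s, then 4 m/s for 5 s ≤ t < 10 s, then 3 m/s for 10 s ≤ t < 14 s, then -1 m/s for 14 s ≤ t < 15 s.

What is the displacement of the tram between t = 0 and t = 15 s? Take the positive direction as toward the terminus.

Displacement is the signed area under the v-t curve.
0–2 s: 5 × 2 = 10 m
2–5 s: 7 × 3 = 21 m
5–10 s: 4 × 5 = 20 m
10–14 s: 3 × 4 = 12 m
14–15 s: -1 × 1 = -1 m
Net displacement = 62 m

62 m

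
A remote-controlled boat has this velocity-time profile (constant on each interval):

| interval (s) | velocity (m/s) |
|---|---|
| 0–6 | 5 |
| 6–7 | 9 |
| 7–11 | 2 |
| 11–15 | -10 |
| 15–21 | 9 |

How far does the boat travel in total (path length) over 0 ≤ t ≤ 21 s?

141 m

Distance (not displacement) is the total path length: add the absolute areas under v-t.
0–6 s: |5| × 6 = 30 m
6–7 s: |9| × 1 = 9 m
7–11 s: |2| × 4 = 8 m
11–15 s: |-10| × 4 = 40 m
15–21 s: |9| × 6 = 54 m
Total distance = 141 m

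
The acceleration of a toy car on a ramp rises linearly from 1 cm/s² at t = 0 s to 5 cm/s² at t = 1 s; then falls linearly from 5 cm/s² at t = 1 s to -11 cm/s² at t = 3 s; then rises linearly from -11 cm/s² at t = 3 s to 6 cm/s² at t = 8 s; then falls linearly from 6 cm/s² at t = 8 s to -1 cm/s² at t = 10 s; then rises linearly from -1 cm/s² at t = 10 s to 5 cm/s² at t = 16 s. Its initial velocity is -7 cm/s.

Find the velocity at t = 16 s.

Δv equals the area under the a-t graph; then v = v₀ + Δv.
0–1 s: ½(1 + 5)(1) = 3 cm/s
1–3 s: ½(5 + -11)(2) = -6 cm/s
3–8 s: ½(-11 + 6)(5) = -12.5 cm/s
8–10 s: ½(6 + -1)(2) = 5 cm/s
10–16 s: ½(-1 + 5)(6) = 12 cm/s
Δv = 1.5 cm/s, so v(16) = -7 + (1.5) = -5.5 cm/s.

-5.5 cm/s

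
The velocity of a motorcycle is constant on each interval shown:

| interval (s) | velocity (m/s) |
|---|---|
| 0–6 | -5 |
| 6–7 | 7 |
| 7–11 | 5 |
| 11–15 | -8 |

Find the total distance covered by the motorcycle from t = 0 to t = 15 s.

89 m

Total distance travelled is ∫|v| dt — sum the magnitudes of each area piece.
0–6 s: |-5| × 6 = 30 m
6–7 s: |7| × 1 = 7 m
7–11 s: |5| × 4 = 20 m
11–15 s: |-8| × 4 = 32 m
Total distance = 89 m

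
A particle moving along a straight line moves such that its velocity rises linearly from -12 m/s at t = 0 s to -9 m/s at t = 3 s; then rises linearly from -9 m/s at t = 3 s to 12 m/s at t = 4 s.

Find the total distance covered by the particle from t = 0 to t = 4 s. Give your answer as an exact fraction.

258/7 m

Distance (not displacement) is the total path length: add the absolute areas under v-t.
0–3 s: |½(-12 + -9)(3)| = 31.5 m
3–4 s: v = 0 at t = 24/7 s; triangle areas 27/14 + 24/7 = 75/14 m
Total distance = 258/7 m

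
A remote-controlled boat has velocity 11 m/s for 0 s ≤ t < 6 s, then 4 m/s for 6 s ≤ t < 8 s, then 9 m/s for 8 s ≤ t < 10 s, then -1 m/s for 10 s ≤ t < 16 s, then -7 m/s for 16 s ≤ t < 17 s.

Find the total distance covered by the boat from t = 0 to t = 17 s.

Distance (not displacement) is the total path length: add the absolute areas under v-t.
0–6 s: |11| × 6 = 66 m
6–8 s: |4| × 2 = 8 m
8–10 s: |9| × 2 = 18 m
10–16 s: |-1| × 6 = 6 m
16–17 s: |-7| × 1 = 7 m
Total distance = 105 m

105 m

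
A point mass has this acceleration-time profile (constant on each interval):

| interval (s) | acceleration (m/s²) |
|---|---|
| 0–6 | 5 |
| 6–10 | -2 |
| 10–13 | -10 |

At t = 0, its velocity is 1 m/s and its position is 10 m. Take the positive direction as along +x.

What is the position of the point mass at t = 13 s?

On each constant-a segment, Δv = aΔt and Δx = v₀Δt + ½aΔt²; chain segment to segment.
0–6 s: v starts 1 m/s; Δx = 1·6 + ½·5·6² = 96 m; v ends 31 m/s.
6–10 s: v starts 31 m/s; Δx = 31·4 + ½·-2·4² = 108 m; v ends 23 m/s.
10–13 s: v starts 23 m/s; Δx = 23·3 + ½·-10·3² = 24 m; v ends -7 m/s.
x(13) = 10 + Σ Δx = 238 m.

238 m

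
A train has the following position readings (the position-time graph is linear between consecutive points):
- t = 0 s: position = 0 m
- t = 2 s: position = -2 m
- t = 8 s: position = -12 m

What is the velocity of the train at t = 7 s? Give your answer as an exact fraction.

-5/3 m/s

Velocity is the slope of the x-t graph on 2–8 s: (-12 − -2)/(8 − 2) = -5/3 m/s.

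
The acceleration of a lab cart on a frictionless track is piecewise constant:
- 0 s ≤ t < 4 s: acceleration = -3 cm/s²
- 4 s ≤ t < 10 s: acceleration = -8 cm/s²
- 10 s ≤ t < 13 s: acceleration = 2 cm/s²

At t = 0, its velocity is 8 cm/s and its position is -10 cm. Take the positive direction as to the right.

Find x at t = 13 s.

-317 cm

On each constant-a segment, Δv = aΔt and Δx = v₀Δt + ½aΔt²; chain segment to segment.
0–4 s: v starts 8 cm/s; Δx = 8·4 + ½·-3·4² = 8 cm; v ends -4 cm/s.
4–10 s: v starts -4 cm/s; Δx = -4·6 + ½·-8·6² = -168 cm; v ends -52 cm/s.
10–13 s: v starts -52 cm/s; Δx = -52·3 + ½·2·3² = -147 cm; v ends -46 cm/s.
x(13) = -10 + Σ Δx = -317 cm.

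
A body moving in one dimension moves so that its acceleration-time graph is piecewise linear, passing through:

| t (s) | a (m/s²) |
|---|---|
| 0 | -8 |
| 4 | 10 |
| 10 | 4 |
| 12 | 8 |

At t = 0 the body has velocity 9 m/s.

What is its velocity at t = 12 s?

Δv equals the area under the a-t graph; then v = v₀ + Δv.
0–4 s: ½(-8 + 10)(4) = 4 m/s
4–10 s: ½(10 + 4)(6) = 42 m/s
10–12 s: ½(4 + 8)(2) = 12 m/s
Δv = 58 m/s, so v(12) = 9 + (58) = 67 m/s.

67 m/s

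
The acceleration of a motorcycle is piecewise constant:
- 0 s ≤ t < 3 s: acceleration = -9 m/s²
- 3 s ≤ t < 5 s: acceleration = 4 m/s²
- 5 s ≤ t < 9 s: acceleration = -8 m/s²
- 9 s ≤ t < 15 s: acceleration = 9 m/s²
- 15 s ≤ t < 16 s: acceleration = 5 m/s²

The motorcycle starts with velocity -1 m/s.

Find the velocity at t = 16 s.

Δv equals the area under the a-t graph; then v = v₀ + Δv.
0–3 s: -9 × 3 = -27 m/s
3–5 s: 4 × 2 = 8 m/s
5–9 s: -8 × 4 = -32 m/s
9–15 s: 9 × 6 = 54 m/s
15–16 s: 5 × 1 = 5 m/s
Δv = 8 m/s, so v(16) = -1 + (8) = 7 m/s.

7 m/s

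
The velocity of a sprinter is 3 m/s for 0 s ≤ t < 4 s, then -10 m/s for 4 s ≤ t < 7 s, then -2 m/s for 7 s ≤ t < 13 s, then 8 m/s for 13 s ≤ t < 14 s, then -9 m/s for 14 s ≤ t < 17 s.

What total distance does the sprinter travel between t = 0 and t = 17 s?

89 m

Total distance travelled is ∫|v| dt — sum the magnitudes of each area piece.
0–4 s: |3| × 4 = 12 m
4–7 s: |-10| × 3 = 30 m
7–13 s: |-2| × 6 = 12 m
13–14 s: |8| × 1 = 8 m
14–17 s: |-9| × 3 = 27 m
Total distance = 89 m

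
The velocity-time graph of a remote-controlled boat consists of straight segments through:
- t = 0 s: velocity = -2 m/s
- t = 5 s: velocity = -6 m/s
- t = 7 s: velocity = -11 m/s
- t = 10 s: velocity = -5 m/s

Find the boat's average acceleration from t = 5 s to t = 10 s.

0.2 m/s²

Average acceleration = Δv/Δt = (-5 − -6)/(10 − 5) = 0.2 m/s².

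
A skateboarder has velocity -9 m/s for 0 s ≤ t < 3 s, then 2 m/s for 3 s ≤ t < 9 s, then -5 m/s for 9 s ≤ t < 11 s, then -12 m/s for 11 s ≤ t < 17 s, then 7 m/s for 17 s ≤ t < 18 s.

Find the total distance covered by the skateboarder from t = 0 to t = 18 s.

128 m

Total distance travelled is ∫|v| dt — sum the magnitudes of each area piece.
0–3 s: |-9| × 3 = 27 m
3–9 s: |2| × 6 = 12 m
9–11 s: |-5| × 2 = 10 m
11–17 s: |-12| × 6 = 72 m
17–18 s: |7| × 1 = 7 m
Total distance = 128 m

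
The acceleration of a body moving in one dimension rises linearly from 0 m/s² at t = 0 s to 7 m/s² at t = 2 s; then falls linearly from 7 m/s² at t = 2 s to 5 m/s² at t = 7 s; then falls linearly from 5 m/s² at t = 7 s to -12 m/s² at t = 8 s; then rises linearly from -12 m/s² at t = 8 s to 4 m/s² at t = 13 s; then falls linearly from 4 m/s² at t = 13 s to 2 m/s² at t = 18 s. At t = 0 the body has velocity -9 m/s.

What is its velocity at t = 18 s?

Δv equals the area under the a-t graph; then v = v₀ + Δv.
0–2 s: ½(0 + 7)(2) = 7 m/s
2–7 s: ½(7 + 5)(5) = 30 m/s
7–8 s: ½(5 + -12)(1) = -3.5 m/s
8–13 s: ½(-12 + 4)(5) = -20 m/s
13–18 s: ½(4 + 2)(5) = 15 m/s
Δv = 28.5 m/s, so v(18) = -9 + (28.5) = 19.5 m/s.

19.5 m/s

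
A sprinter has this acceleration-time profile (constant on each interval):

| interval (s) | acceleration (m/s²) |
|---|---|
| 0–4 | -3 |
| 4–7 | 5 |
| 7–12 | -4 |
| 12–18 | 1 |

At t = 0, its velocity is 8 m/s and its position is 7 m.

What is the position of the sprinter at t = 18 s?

-5.5 m

On each constant-a segment, Δv = aΔt and Δx = v₀Δt + ½aΔt²; chain segment to segment.
0–4 s: v starts 8 m/s; Δx = 8·4 + ½·-3·4² = 8 m; v ends -4 m/s.
4–7 s: v starts -4 m/s; Δx = -4·3 + ½·5·3² = 10.5 m; v ends 11 m/s.
7–12 s: v starts 11 m/s; Δx = 11·5 + ½·-4·5² = 5 m; v ends -9 m/s.
12–18 s: v starts -9 m/s; Δx = -9·6 + ½·1·6² = -36 m; v ends -3 m/s.
x(18) = 7 + Σ Δx = -5.5 m.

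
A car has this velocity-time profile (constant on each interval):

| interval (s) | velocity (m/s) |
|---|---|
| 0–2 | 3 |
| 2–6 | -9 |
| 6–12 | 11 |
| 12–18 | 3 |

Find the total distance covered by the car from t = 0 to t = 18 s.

Total distance travelled is ∫|v| dt — sum the magnitudes of each area piece.
0–2 s: |3| × 2 = 6 m
2–6 s: |-9| × 4 = 36 m
6–12 s: |11| × 6 = 66 m
12–18 s: |3| × 6 = 18 m
Total distance = 126 m

126 m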